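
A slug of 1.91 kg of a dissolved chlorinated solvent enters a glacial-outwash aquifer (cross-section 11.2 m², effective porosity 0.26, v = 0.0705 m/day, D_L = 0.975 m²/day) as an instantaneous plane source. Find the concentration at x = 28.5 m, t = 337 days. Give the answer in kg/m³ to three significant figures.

For an instantaneous plane source, C(x,t) = M/(n_e·A·√(4πDt)) · exp(−(x−vt)²/(4Dt)), with n_e·A the pore (flow) area.
Plume center vt = 0.0705 × 337 = 23.7585 m, so the well at 28.5 m is 4.7415 m downgradient of the peak.
√(4πDt) = 64.26 m, giving peak height M/(n_e·A·√(4πDt)) = 1.91/(0.26 × 11.2 × 64.26) = 0.01021 kg/m³.
(x−vt)²/(4Dt) = (4.7415)²/(4 × 0.975 × 337) = 0.01711; exp(−0.01711) = 0.9830.
C = 0.01021 × 0.9830 = 0.0100 kg/m³.

0.0100 kg/m³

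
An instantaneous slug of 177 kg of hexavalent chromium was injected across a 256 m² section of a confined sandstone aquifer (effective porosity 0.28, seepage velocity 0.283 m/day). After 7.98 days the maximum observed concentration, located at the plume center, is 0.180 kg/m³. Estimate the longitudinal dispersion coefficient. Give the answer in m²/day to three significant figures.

1.88 m²/day

At the plume center C_max = M/(n_e·A·√(4πDt)), so D = M²/(4πt·(n_e·A·C_max)²).
n_e·A·C_max = 0.28 × 256 × 0.180 = 12.90 kg/m.
D = 177²/(4π × 7.98 × 12.90²) = 1.88 m²/day.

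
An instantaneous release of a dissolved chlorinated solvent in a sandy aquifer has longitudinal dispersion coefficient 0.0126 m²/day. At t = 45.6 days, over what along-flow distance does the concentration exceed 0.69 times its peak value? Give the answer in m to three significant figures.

1.85 m

The plume is Gaussian with σ = √(2Dt) = √(2 × 0.0126 × 45.6) = 1.072 m.
C/C_peak = exp(−Δx²/(2σ²)) = 0.69 ⇒ Δx = σ·√(−2 ln 0.69) = 1.072 × 0.8615 = 0.9235 m.
Width = 2Δx = 1.85 m.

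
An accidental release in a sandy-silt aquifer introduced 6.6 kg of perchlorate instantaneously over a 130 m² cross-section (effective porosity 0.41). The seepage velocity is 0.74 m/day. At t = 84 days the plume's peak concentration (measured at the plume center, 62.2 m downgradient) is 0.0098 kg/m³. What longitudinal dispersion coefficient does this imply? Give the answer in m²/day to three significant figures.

At the plume center C_max = M/(n_e·A·√(4πDt)), so D = M²/(4πt·(n_e·A·C_max)²).
n_e·A·C_max = 0.41 × 130 × 0.0098 = 0.5223 kg/m.
D = 6.6²/(4π × 84 × 0.5223²) = 0.151 m²/day.

0.151 m²/day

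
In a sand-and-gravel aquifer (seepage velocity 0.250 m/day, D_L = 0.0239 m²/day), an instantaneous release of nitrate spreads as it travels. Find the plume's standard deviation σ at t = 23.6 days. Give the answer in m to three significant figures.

Dispersive spreading gives a Gaussian with σ² = 2Dt; advection only shifts the center.
σ = √(2 × 0.0239 × 23.6) = 1.06 m.

1.06 m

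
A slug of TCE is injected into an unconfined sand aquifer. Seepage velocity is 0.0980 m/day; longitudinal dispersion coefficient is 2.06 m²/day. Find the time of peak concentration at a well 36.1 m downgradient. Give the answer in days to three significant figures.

For the 1D instantaneous-source solution, setting ∂C/∂t = 0 at fixed x gives v²t² + 2Dt − x² = 0, so t = (√(D² + v²x²) − D)/v².
√(D² + v²x²) = √(2.06² + 0.0980² × 36.1²) = 4.094; v² = 0.009604.
t = (4.094 − 2.06)/0.009604 = 212 days (vs. the pure-advection estimate x/v = 368 d).

212 days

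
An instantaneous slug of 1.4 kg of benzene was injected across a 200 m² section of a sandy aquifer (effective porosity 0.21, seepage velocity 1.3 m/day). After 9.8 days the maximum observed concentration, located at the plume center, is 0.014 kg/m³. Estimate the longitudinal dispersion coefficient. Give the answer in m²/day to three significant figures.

At the plume center C_max = M/(n_e·A·√(4πDt)), so D = M²/(4πt·(n_e·A·C_max)²).
n_e·A·C_max = 0.21 × 200 × 0.014 = 0.5880 kg/m.
D = 1.4²/(4π × 9.8 × 0.5880²) = 0.0460 m²/day.

0.0460 m²/day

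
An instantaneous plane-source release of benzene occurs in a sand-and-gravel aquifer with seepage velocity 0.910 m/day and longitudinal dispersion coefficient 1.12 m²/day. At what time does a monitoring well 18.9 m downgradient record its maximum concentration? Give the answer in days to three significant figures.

For the 1D instantaneous-source solution, setting ∂C/∂t = 0 at fixed x gives v²t² + 2Dt − x² = 0, so t = (√(D² + v²x²) − D)/v².
√(D² + v²x²) = √(1.12² + 0.910² × 18.9²) = 17.24; v² = 0.8281.
t = (17.24 − 1.12)/0.8281 = 19.5 days (vs. the pure-advection estimate x/v = 20.8 d).

19.5 days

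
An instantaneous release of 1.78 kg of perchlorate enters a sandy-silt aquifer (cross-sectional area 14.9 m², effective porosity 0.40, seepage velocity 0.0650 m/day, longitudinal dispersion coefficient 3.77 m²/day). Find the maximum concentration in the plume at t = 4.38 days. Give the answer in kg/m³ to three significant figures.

The peak of an instantaneous 1D plume sits at x = vt; there the Gaussian factor is 1 and C_max = M/(n_e·A·√(4πDt)), where n_e·A is the pore area the mass is dissolved in.
√(4πDt) = √(4π × 3.77 × 4.38) = 14.40 m, so C_max = 1.78/(0.40 × 14.9 × 14.40) = 0.0207 kg/m³.

0.0207 kg/m³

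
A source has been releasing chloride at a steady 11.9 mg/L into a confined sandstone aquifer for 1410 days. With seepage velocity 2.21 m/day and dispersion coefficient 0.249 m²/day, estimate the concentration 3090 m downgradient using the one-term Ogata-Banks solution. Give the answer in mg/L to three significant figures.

9.97 mg/L

For a continuous step input, C/C₀ ≈ ½·erfc((x−vt)/(2√(Dt))).
vt = 2.21 × 1410 = 3116.1 m and 2√(Dt) = 2√(0.249 × 1410) = 37.47 m.
Argument (x−vt)/(2√(Dt)) = (3090 − 3116.1)/37.47 = -0.6966; ½·erfc(-0.6966) = 0.8377.
C = 11.9 × 0.8377 = 9.97 mg/L.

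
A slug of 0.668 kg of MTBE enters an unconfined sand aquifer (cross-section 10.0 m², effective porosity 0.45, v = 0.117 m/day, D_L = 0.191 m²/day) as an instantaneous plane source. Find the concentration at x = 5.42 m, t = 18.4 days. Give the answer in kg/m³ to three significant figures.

0.0105 kg/m³

For an instantaneous plane source, C(x,t) = M/(n_e·A·√(4πDt)) · exp(−(x−vt)²/(4Dt)), with n_e·A the pore (flow) area.
Plume center vt = 0.117 × 18.4 = 2.1528 m, so the well at 5.42 m is 3.2672 m downgradient of the peak.
√(4πDt) = 6.646 m, giving peak height M/(n_e·A·√(4πDt)) = 0.668/(0.45 × 10.0 × 6.646) = 0.02234 kg/m³.
(x−vt)²/(4Dt) = (3.2672)²/(4 × 0.191 × 18.4) = 0.7593; exp(−0.7593) = 0.4680.
C = 0.02234 × 0.4680 = 0.0105 kg/m³.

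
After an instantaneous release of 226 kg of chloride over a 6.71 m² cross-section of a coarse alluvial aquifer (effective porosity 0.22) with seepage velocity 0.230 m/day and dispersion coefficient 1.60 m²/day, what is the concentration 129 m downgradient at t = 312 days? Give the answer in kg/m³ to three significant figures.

0.375 kg/m³

For an instantaneous plane source, C(x,t) = M/(n_e·A·√(4πDt)) · exp(−(x−vt)²/(4Dt)), with n_e·A the pore (flow) area.
Plume center vt = 0.230 × 312 = 71.76 m, so the well at 129 m is 57.24 m downgradient of the peak.
√(4πDt) = 79.20 m, giving peak height M/(n_e·A·√(4πDt)) = 226/(0.22 × 6.71 × 79.20) = 1.933 kg/m³.
(x−vt)²/(4Dt) = (57.24)²/(4 × 1.60 × 312) = 1.641; exp(−1.641) = 0.1938.
C = 1.933 × 0.1938 = 0.375 kg/m³.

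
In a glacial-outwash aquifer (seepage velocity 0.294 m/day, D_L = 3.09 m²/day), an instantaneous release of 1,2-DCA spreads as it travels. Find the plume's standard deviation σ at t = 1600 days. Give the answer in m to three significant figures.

Dispersive spreading gives a Gaussian with σ² = 2Dt; advection only shifts the center.
σ = √(2 × 3.09 × 1600) = 99.4 m.

99.4 m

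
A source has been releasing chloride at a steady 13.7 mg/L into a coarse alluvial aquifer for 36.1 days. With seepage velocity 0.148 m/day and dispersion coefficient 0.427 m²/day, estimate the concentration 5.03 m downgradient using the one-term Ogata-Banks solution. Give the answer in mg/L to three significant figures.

For a continuous step input, C/C₀ ≈ ½·erfc((x−vt)/(2√(Dt))).
vt = 0.148 × 36.1 = 5.3428 m and 2√(Dt) = 2√(0.427 × 36.1) = 7.852 m.
Argument (x−vt)/(2√(Dt)) = (5.03 − 5.3428)/7.852 = -0.03984; ½·erfc(-0.03984) = 0.5225.
C = 13.7 × 0.5225 = 7.16 mg/L.

7.16 mg/L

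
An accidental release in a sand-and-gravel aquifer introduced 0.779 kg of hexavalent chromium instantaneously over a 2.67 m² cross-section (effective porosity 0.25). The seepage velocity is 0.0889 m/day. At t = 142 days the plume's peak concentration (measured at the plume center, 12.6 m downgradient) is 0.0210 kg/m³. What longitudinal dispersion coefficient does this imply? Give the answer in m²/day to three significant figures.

1.73 m²/day

At the plume center C_max = M/(n_e·A·√(4πDt)), so D = M²/(4πt·(n_e·A·C_max)²).
n_e·A·C_max = 0.25 × 2.67 × 0.0210 = 0.01402 kg/m.
D = 0.779²/(4π × 142 × 0.01402²) = 1.73 m²/day.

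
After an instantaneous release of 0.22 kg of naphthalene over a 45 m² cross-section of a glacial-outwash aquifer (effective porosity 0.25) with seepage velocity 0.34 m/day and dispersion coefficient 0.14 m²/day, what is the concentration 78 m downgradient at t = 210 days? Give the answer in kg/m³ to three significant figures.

For an instantaneous plane source, C(x,t) = M/(n_e·A·√(4πDt)) · exp(−(x−vt)²/(4Dt)), with n_e·A the pore (flow) area.
Plume center vt = 0.34 × 210 = 71.4 m, so the well at 78 m is 6.6 m downgradient of the peak.
√(4πDt) = 19.22 m, giving peak height M/(n_e·A·√(4πDt)) = 0.22/(0.25 × 45 × 19.22) = 0.001017 kg/m³.
(x−vt)²/(4Dt) = (6.6)²/(4 × 0.14 × 210) = 0.3704; exp(−0.3704) = 0.6905.
C = 0.001017 × 0.6905 = 0.000702 kg/m³.

0.000702 kg/m³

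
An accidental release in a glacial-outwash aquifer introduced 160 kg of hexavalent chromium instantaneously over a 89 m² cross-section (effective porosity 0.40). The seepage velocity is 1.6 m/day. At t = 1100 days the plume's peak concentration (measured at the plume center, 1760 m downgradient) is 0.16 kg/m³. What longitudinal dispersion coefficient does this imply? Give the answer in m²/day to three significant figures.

0.0571 m²/day

At the plume center C_max = M/(n_e·A·√(4πDt)), so D = M²/(4πt·(n_e·A·C_max)²).
n_e·A·C_max = 0.40 × 89 × 0.16 = 5.696 kg/m.
D = 160²/(4π × 1100 × 5.696²) = 0.0571 m²/day.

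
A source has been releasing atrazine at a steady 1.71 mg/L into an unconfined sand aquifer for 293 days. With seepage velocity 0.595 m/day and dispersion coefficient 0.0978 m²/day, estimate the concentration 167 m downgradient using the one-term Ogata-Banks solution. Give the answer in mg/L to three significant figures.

For a continuous step input, C/C₀ ≈ ½·erfc((x−vt)/(2√(Dt))).
vt = 0.595 × 293 = 174.335 m and 2√(Dt) = 2√(0.0978 × 293) = 10.71 m.
Argument (x−vt)/(2√(Dt)) = (167 − 174.335)/10.71 = -0.6849; ½·erfc(-0.6849) = 0.8336.
C = 1.71 × 0.8336 = 1.43 mg/L.

1.43 mg/L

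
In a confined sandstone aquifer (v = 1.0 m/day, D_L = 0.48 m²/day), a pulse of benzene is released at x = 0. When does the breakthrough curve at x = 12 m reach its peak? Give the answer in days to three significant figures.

For the 1D instantaneous-source solution, setting ∂C/∂t = 0 at fixed x gives v²t² + 2Dt − x² = 0, so t = (√(D² + v²x²) − D)/v².
√(D² + v²x²) = √(0.48² + 1.0² × 12²) = 12.01; v² = 1.
t = (12.01 − 0.48)/1 = 11.5 days (vs. the pure-advection estimate x/v = 12.0 d).

11.5 days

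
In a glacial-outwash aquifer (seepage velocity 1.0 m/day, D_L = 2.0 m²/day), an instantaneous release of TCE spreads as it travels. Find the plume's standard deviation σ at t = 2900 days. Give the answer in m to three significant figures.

108 m

Dispersive spreading gives a Gaussian with σ² = 2Dt; advection only shifts the center.
σ = √(2 × 2.0 × 2900) = 108 m.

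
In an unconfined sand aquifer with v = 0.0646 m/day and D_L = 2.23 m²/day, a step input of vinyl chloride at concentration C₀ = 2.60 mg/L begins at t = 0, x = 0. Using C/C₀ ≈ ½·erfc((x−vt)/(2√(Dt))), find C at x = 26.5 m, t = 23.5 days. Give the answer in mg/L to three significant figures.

For a continuous step input, C/C₀ ≈ ½·erfc((x−vt)/(2√(Dt))).
vt = 0.0646 × 23.5 = 1.5181 m and 2√(Dt) = 2√(2.23 × 23.5) = 14.48 m.
Argument (x−vt)/(2√(Dt)) = (26.5 − 1.5181)/14.48 = 1.725; ½·erfc(1.725) = 0.007353.
C = 2.60 × 0.007353 = 0.0191 mg/L.

0.0191 mg/L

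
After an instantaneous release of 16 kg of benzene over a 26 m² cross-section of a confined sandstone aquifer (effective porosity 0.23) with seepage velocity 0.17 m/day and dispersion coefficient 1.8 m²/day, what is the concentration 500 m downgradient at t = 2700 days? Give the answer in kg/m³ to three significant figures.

0.00993 kg/m³

For an instantaneous plane source, C(x,t) = M/(n_e·A·√(4πDt)) · exp(−(x−vt)²/(4Dt)), with n_e·A the pore (flow) area.
Plume center vt = 0.17 × 2700 = 459 m, so the well at 500 m is 41 m downgradient of the peak.
√(4πDt) = 247.1 m, giving peak height M/(n_e·A·√(4πDt)) = 16/(0.23 × 26 × 247.1) = 0.01083 kg/m³.
(x−vt)²/(4Dt) = (41)²/(4 × 1.8 × 2700) = 0.08647; exp(−0.08647) = 0.9172.
C = 0.01083 × 0.9172 = 0.00993 kg/m³.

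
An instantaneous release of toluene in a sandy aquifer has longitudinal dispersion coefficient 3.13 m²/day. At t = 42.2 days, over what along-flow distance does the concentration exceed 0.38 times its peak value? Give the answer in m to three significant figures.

The plume is Gaussian with σ = √(2Dt) = √(2 × 3.13 × 42.2) = 16.25 m.
C/C_peak = exp(−Δx²/(2σ²)) = 0.38 ⇒ Δx = σ·√(−2 ln 0.38) = 16.25 × 1.391 = 22.60 m.
Width = 2Δx = 45.2 m.

45.2 m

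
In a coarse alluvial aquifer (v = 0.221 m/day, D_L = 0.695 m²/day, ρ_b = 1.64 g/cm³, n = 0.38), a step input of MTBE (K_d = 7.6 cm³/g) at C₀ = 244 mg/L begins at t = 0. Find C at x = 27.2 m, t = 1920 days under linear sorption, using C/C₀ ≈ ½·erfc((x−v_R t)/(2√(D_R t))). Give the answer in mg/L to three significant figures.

Retardation factor R = 1 + ρ_b·K_d/n = 1 + 1.64 × 7.6/0.38 = 33.80.
Sorption retards both mechanisms: v_R = v/R = 0.006538 m/day, D_R = D/R = 0.02056 m²/day.
v_R·t = 0.006538 × 1920 = 12.55296 m; 2√(D_R t) = 12.57 m; argument = (27.2 − 12.55296)/12.57 = 1.165.
C = C₀ × ½·erfc(1.165) = 244 × 0.04972 = 12.1 mg/L.

12.1 mg/L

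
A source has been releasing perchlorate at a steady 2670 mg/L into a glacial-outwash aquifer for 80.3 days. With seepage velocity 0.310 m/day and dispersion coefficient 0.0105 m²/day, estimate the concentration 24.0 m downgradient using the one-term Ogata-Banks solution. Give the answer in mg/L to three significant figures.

For a continuous step input, C/C₀ ≈ ½·erfc((x−vt)/(2√(Dt))).
vt = 0.310 × 80.3 = 24.893 m and 2√(Dt) = 2√(0.0105 × 80.3) = 1.836 m.
Argument (x−vt)/(2√(Dt)) = (24.0 − 24.893)/1.836 = -0.4864; ½·erfc(-0.4864) = 0.7542.
C = 2670 × 0.7542 = 2010 mg/L.

2010 mg/L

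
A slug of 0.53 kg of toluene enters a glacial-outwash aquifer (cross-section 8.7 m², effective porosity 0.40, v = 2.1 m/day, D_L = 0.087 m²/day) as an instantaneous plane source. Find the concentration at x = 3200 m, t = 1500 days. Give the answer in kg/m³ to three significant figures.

3.13e-05 kg/m³

For an instantaneous plane source, C(x,t) = M/(n_e·A·√(4πDt)) · exp(−(x−vt)²/(4Dt)), with n_e·A the pore (flow) area.
Plume center vt = 2.1 × 1500 = 3150 m, so the well at 3200 m is 50 m downgradient of the peak.
√(4πDt) = 40.50 m, giving peak height M/(n_e·A·√(4πDt)) = 0.53/(0.40 × 8.7 × 40.50) = 0.003760 kg/m³.
(x−vt)²/(4Dt) = (50)²/(4 × 0.087 × 1500) = 4.789; exp(−4.789) = 0.008321.
C = 0.003760 × 0.008321 = 3.13e-05 kg/m³.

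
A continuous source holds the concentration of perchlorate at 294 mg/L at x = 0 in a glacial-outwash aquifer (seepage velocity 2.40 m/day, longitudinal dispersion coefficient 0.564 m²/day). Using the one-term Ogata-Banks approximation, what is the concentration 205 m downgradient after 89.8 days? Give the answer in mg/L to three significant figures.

251 mg/L

For a continuous step input, C/C₀ ≈ ½·erfc((x−vt)/(2√(Dt))).
vt = 2.40 × 89.8 = 215.52 m and 2√(Dt) = 2√(0.564 × 89.8) = 14.23 m.
Argument (x−vt)/(2√(Dt)) = (205 − 215.52)/14.23 = -0.7393; ½·erfc(-0.7393) = 0.8521.
C = 294 × 0.8521 = 251 mg/L.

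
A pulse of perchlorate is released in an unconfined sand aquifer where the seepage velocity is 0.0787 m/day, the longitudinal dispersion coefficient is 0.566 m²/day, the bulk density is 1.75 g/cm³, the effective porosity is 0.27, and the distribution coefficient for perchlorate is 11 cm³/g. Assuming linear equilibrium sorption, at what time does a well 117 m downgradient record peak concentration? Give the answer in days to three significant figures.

Retardation factor R = 1 + ρ_b·K_d/n = 1 + 1.75 × 11/0.27 = 72.30.
Sorption retards both mechanisms: v_R = v/R = 0.001089 m/day, D_R = D/R = 0.007828 m²/day.
Peak time from v_R²t² + 2D_R t − x² = 0: t = (√(D_R² + v_R²x²) − D_R)/v_R².
√(D_R² + v_R²x²) = √(0.007828² + 0.001089² × 117²) = 0.1277; v_R² = 1.186e-06.
t = (0.1277 − 0.007828)/1.186e-06 = 101000 days.

101000 days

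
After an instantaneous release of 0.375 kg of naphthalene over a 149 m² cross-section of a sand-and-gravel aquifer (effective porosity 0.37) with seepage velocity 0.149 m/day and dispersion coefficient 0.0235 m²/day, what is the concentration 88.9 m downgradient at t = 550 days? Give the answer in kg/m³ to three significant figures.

For an instantaneous plane source, C(x,t) = M/(n_e·A·√(4πDt)) · exp(−(x−vt)²/(4Dt)), with n_e·A the pore (flow) area.
Plume center vt = 0.149 × 550 = 81.95 m, so the well at 88.9 m is 6.95 m downgradient of the peak.
√(4πDt) = 12.74 m, giving peak height M/(n_e·A·√(4πDt)) = 0.375/(0.37 × 149 × 12.74) = 0.0005339 kg/m³.
(x−vt)²/(4Dt) = (6.95)²/(4 × 0.0235 × 550) = 0.9343; exp(−0.9343) = 0.3929.
C = 0.0005339 × 0.3929 = 0.000210 kg/m³.

0.000210 kg/m³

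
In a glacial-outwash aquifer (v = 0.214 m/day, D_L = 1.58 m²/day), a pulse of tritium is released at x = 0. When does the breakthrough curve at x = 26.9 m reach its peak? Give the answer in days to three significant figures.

95.8 days

For the 1D instantaneous-source solution, setting ∂C/∂t = 0 at fixed x gives v²t² + 2Dt − x² = 0, so t = (√(D² + v²x²) − D)/v².
√(D² + v²x²) = √(1.58² + 0.214² × 26.9²) = 5.969; v² = 0.045796.
t = (5.969 − 1.58)/0.045796 = 95.8 days (vs. the pure-advection estimate x/v = 126 d).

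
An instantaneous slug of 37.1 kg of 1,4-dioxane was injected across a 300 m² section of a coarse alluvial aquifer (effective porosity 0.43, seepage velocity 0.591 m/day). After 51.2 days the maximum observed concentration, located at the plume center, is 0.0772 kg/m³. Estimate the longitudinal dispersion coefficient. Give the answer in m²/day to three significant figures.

At the plume center C_max = M/(n_e·A·√(4πDt)), so D = M²/(4πt·(n_e·A·C_max)²).
n_e·A·C_max = 0.43 × 300 × 0.0772 = 9.959 kg/m.
D = 37.1²/(4π × 51.2 × 9.959²) = 0.0216 m²/day.

0.0216 m²/day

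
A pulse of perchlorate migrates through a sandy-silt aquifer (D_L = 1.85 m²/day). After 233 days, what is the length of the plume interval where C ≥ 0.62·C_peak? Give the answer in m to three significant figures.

57.4 m

The plume is Gaussian with σ = √(2Dt) = √(2 × 1.85 × 233) = 29.36 m.
C/C_peak = exp(−Δx²/(2σ²)) = 0.62 ⇒ Δx = σ·√(−2 ln 0.62) = 29.36 × 0.9778 = 28.71 m.
Width = 2Δx = 57.4 m.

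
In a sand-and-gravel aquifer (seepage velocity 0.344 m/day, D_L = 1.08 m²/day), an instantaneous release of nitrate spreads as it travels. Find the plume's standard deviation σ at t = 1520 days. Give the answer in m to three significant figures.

Dispersive spreading gives a Gaussian with σ² = 2Dt; advection only shifts the center.
σ = √(2 × 1.08 × 1520) = 57.3 m.

57.3 m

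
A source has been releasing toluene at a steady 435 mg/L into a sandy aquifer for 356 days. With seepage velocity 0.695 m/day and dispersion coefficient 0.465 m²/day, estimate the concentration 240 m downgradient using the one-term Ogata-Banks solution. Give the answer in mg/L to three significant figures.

286 mg/L

For a continuous step input, C/C₀ ≈ ½·erfc((x−vt)/(2√(Dt))).
vt = 0.695 × 356 = 247.42 m and 2√(Dt) = 2√(0.465 × 356) = 25.73 m.
Argument (x−vt)/(2√(Dt)) = (240 − 247.42)/25.73 = -0.2884; ½·erfc(-0.2884) = 0.6583.
C = 435 × 0.6583 = 286 mg/L.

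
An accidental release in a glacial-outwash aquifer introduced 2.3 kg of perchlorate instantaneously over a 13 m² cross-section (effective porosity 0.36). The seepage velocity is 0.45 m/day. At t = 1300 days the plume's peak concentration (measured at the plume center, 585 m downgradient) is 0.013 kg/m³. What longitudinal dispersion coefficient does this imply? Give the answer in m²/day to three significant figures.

0.0875 m²/day

At the plume center C_max = M/(n_e·A·√(4πDt)), so D = M²/(4πt·(n_e·A·C_max)²).
n_e·A·C_max = 0.36 × 13 × 0.013 = 0.06084 kg/m.
D = 2.3²/(4π × 1300 × 0.06084²) = 0.0875 m²/day.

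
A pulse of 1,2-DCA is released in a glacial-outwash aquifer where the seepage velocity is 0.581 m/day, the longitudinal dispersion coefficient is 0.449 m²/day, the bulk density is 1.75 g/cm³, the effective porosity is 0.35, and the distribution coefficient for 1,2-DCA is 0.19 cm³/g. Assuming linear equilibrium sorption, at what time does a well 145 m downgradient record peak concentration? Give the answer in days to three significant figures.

484 days

Retardation factor R = 1 + ρ_b·K_d/n = 1 + 1.75 × 0.19/0.35 = 1.950.
Sorption retards both mechanisms: v_R = v/R = 0.2979 m/day, D_R = D/R = 0.2303 m²/day.
Peak time from v_R²t² + 2D_R t − x² = 0: t = (√(D_R² + v_R²x²) − D_R)/v_R².
√(D_R² + v_R²x²) = √(0.2303² + 0.2979² × 145²) = 43.20; v_R² = 0.08874.
t = (43.20 − 0.2303)/0.08874 = 484 days.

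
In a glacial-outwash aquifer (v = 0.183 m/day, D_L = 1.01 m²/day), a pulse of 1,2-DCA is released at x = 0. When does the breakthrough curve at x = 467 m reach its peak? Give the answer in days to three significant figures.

For the 1D instantaneous-source solution, setting ∂C/∂t = 0 at fixed x gives v²t² + 2Dt − x² = 0, so t = (√(D² + v²x²) − D)/v².
√(D² + v²x²) = √(1.01² + 0.183² × 467²) = 85.47; v² = 0.033489.
t = (85.47 − 1.01)/0.033489 = 2520 days (vs. the pure-advection estimate x/v = 2550 d).

2520 days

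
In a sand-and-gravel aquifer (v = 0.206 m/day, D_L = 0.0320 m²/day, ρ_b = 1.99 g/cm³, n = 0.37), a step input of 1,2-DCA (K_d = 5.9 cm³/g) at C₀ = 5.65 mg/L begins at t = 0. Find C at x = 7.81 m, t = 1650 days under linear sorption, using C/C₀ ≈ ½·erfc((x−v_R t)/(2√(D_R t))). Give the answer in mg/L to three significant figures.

5.22 mg/L

Retardation factor R = 1 + ρ_b·K_d/n = 1 + 1.99 × 5.9/0.37 = 32.73.
Sorption retards both mechanisms: v_R = v/R = 0.006294 m/day, D_R = D/R = 0.0009777 m²/day.
v_R·t = 0.006294 × 1650 = 10.3851 m; 2√(D_R t) = 2.540 m; argument = (7.81 − 10.3851)/2.540 = -1.014.
C = C₀ × ½·erfc(-1.014) = 5.65 × 0.9242 = 5.22 mg/L.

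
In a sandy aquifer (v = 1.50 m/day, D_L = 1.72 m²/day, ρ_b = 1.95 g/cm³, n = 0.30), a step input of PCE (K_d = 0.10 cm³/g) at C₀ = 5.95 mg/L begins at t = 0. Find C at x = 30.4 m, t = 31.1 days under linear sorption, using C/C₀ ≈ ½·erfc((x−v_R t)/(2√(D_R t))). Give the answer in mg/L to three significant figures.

Retardation factor R = 1 + ρ_b·K_d/n = 1 + 1.95 × 0.10/0.30 = 1.650.
Sorption retards both mechanisms: v_R = v/R = 0.9091 m/day, D_R = D/R = 1.042 m²/day.
v_R·t = 0.9091 × 31.1 = 28.27301 m; 2√(D_R t) = 11.39 m; argument = (30.4 − 28.27301)/11.39 = 0.1867.
C = C₀ × ½·erfc(0.1867) = 5.95 × 0.3959 = 2.36 mg/L.

2.36 mg/L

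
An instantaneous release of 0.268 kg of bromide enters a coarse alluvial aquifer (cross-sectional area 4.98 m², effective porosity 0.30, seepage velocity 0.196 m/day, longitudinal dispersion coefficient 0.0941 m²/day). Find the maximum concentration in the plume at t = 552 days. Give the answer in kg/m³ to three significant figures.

0.00702 kg/m³

The peak of an instantaneous 1D plume sits at x = vt; there the Gaussian factor is 1 and C_max = M/(n_e·A·√(4πDt)), where n_e·A is the pore area the mass is dissolved in.
√(4πDt) = √(4π × 0.0941 × 552) = 25.55 m, so C_max = 0.268/(0.30 × 4.98 × 25.55) = 0.00702 kg/m³.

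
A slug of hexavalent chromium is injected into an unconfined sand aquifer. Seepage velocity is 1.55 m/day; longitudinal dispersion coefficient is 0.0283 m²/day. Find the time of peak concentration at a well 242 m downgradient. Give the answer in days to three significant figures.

156 days

For the 1D instantaneous-source solution, setting ∂C/∂t = 0 at fixed x gives v²t² + 2Dt − x² = 0, so t = (√(D² + v²x²) − D)/v².
√(D² + v²x²) = √(0.0283² + 1.55² × 242²) = 375.1; v² = 2.4025.
t = (375.1 − 0.0283)/2.4025 = 156 days (vs. the pure-advection estimate x/v = 156 d).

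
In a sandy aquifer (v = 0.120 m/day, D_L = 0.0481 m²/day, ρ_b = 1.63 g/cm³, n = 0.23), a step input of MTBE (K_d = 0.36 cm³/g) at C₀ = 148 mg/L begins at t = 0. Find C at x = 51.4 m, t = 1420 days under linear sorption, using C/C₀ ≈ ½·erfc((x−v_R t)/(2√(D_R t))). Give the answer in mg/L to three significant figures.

Retardation factor R = 1 + ρ_b·K_d/n = 1 + 1.63 × 0.36/0.23 = 3.551.
Sorption retards both mechanisms: v_R = v/R = 0.03379 m/day, D_R = D/R = 0.01355 m²/day.
v_R·t = 0.03379 × 1420 = 47.9818 m; 2√(D_R t) = 8.773 m; argument = (51.4 − 47.9818)/8.773 = 0.3896.
C = C₀ × ½·erfc(0.3896) = 148 × 0.2908 = 43.0 mg/L.

43.0 mg/L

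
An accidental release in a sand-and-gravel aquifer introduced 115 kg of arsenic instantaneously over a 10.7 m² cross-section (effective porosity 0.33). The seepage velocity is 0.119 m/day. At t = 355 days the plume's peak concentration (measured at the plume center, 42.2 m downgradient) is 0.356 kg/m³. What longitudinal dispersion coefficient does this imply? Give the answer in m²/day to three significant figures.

1.88 m²/day

At the plume center C_max = M/(n_e·A·√(4πDt)), so D = M²/(4πt·(n_e·A·C_max)²).
n_e·A·C_max = 0.33 × 10.7 × 0.356 = 1.257 kg/m.
D = 115²/(4π × 355 × 1.257²) = 1.88 m²/day.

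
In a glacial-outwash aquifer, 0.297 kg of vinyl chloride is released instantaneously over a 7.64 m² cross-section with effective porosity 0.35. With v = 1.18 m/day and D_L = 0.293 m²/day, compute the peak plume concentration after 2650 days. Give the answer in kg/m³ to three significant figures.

0.00112 kg/m³

The peak of an instantaneous 1D plume sits at x = vt; there the Gaussian factor is 1 and C_max = M/(n_e·A·√(4πDt)), where n_e·A is the pore area the mass is dissolved in.
√(4πDt) = √(4π × 0.293 × 2650) = 98.78 m, so C_max = 0.297/(0.35 × 7.64 × 98.78) = 0.00112 kg/m³.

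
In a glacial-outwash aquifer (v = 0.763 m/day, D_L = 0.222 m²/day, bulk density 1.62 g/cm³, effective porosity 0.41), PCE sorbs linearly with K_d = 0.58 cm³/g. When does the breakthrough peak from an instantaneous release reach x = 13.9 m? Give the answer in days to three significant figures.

Retardation factor R = 1 + ρ_b·K_d/n = 1 + 1.62 × 0.58/0.41 = 3.292.
Sorption retards both mechanisms: v_R = v/R = 0.2318 m/day, D_R = D/R = 0.06744 m²/day.
Peak time from v_R²t² + 2D_R t − x² = 0: t = (√(D_R² + v_R²x²) − D_R)/v_R².
√(D_R² + v_R²x²) = √(0.06744² + 0.2318² × 13.9²) = 3.223; v_R² = 0.05373.
t = (3.223 − 0.06744)/0.05373 = 58.7 days.

58.7 days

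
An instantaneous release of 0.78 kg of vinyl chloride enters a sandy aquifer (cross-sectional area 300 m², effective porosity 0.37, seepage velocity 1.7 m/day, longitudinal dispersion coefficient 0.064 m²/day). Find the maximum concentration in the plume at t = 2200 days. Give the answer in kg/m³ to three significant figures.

The peak of an instantaneous 1D plume sits at x = vt; there the Gaussian factor is 1 and C_max = M/(n_e·A·√(4πDt)), where n_e·A is the pore area the mass is dissolved in.
√(4πDt) = √(4π × 0.064 × 2200) = 42.06 m, so C_max = 0.78/(0.37 × 300 × 42.06) = 0.000167 kg/m³.

0.000167 kg/m³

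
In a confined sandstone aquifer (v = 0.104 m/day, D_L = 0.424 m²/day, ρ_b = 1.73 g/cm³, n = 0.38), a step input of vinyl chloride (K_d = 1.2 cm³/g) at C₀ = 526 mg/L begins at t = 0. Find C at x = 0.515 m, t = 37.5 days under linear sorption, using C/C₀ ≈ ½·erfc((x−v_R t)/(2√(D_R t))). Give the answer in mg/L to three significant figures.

Retardation factor R = 1 + ρ_b·K_d/n = 1 + 1.73 × 1.2/0.38 = 6.463.
Sorption retards both mechanisms: v_R = v/R = 0.01609 m/day, D_R = D/R = 0.06560 m²/day.
v_R·t = 0.01609 × 37.5 = 0.603375 m; 2√(D_R t) = 3.137 m; argument = (0.515 − 0.603375)/3.137 = -0.02817.
C = C₀ × ½·erfc(-0.02817) = 526 × 0.5159 = 271 mg/L.

271 mg/L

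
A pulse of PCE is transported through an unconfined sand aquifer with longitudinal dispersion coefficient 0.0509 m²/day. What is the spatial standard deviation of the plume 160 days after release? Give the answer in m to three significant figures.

4.04 m

Dispersive spreading gives a Gaussian with σ² = 2Dt; advection only shifts the center.
σ = √(2 × 0.0509 × 160) = 4.04 m.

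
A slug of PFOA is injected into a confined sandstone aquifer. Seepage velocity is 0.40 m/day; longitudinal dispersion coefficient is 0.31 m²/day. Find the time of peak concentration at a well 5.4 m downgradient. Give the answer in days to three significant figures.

For the 1D instantaneous-source solution, setting ∂C/∂t = 0 at fixed x gives v²t² + 2Dt − x² = 0, so t = (√(D² + v²x²) − D)/v².
√(D² + v²x²) = √(0.31² + 0.40² × 5.4²) = 2.182; v² = 0.16.
t = (2.182 − 0.31)/0.16 = 11.7 days (vs. the pure-advection estimate x/v = 13.5 d).

11.7 days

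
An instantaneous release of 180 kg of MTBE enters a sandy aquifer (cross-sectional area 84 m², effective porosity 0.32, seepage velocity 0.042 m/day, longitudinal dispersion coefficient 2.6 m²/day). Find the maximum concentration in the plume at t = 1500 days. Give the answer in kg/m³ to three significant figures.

The peak of an instantaneous 1D plume sits at x = vt; there the Gaussian factor is 1 and C_max = M/(n_e·A·√(4πDt)), where n_e·A is the pore area the mass is dissolved in.
√(4πDt) = √(4π × 2.6 × 1500) = 221.4 m, so C_max = 180/(0.32 × 84 × 221.4) = 0.0302 kg/m³.

0.0302 kg/m³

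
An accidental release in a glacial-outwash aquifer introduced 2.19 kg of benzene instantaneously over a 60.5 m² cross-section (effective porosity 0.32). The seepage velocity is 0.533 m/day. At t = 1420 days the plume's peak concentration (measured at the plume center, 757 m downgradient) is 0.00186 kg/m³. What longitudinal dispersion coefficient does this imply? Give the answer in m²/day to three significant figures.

At the plume center C_max = M/(n_e·A·√(4πDt)), so D = M²/(4πt·(n_e·A·C_max)²).
n_e·A·C_max = 0.32 × 60.5 × 0.00186 = 0.03601 kg/m.
D = 2.19²/(4π × 1420 × 0.03601²) = 0.207 m²/day.

0.207 m²/day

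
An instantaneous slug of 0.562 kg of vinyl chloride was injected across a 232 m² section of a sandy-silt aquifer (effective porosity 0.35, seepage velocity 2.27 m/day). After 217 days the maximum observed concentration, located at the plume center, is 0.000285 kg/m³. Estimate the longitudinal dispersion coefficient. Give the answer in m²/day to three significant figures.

At the plume center C_max = M/(n_e·A·√(4πDt)), so D = M²/(4πt·(n_e·A·C_max)²).
n_e·A·C_max = 0.35 × 232 × 0.000285 = 0.02314 kg/m.
D = 0.562²/(4π × 217 × 0.02314²) = 0.216 m²/day.

0.216 m²/day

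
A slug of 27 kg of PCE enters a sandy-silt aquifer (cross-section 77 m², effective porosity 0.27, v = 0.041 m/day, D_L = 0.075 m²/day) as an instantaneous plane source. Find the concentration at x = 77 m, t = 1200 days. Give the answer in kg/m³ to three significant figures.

For an instantaneous plane source, C(x,t) = M/(n_e·A·√(4πDt)) · exp(−(x−vt)²/(4Dt)), with n_e·A the pore (flow) area.
Plume center vt = 0.041 × 1200 = 49.2 m, so the well at 77 m is 27.8 m downgradient of the peak.
√(4πDt) = 33.63 m, giving peak height M/(n_e·A·√(4πDt)) = 27/(0.27 × 77 × 33.63) = 0.03862 kg/m³.
(x−vt)²/(4Dt) = (27.8)²/(4 × 0.075 × 1200) = 2.147; exp(−2.147) = 0.1168.
C = 0.03862 × 0.1168 = 0.00451 kg/m³.

0.00451 kg/m³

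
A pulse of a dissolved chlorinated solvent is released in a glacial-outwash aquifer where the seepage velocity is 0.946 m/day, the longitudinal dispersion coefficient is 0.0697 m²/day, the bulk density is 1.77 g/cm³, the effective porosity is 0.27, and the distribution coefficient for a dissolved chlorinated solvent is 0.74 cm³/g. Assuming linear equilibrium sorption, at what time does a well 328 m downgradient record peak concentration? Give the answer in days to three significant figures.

2030 days

Retardation factor R = 1 + ρ_b·K_d/n = 1 + 1.77 × 0.74/0.27 = 5.851.
Sorption retards both mechanisms: v_R = v/R = 0.1617 m/day, D_R = D/R = 0.01191 m²/day.
Peak time from v_R²t² + 2D_R t − x² = 0: t = (√(D_R² + v_R²x²) − D_R)/v_R².
√(D_R² + v_R²x²) = √(0.01191² + 0.1617² × 328²) = 53.04; v_R² = 0.02615.
t = (53.04 − 0.01191)/0.02615 = 2030 days.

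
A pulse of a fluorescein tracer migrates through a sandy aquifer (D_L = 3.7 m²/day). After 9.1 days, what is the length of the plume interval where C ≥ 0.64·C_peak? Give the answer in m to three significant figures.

15.5 m

The plume is Gaussian with σ = √(2Dt) = √(2 × 3.7 × 9.1) = 8.206 m.
C/C_peak = exp(−Δx²/(2σ²)) = 0.64 ⇒ Δx = σ·√(−2 ln 0.64) = 8.206 × 0.9448 = 7.753 m.
Width = 2Δx = 15.5 m.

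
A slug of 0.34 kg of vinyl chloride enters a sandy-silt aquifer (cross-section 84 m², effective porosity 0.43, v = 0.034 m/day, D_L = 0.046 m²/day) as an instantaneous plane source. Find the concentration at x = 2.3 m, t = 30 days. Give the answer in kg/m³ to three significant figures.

0.00168 kg/m³

For an instantaneous plane source, C(x,t) = M/(n_e·A·√(4πDt)) · exp(−(x−vt)²/(4Dt)), with n_e·A the pore (flow) area.
Plume center vt = 0.034 × 30 = 1.02 m, so the well at 2.3 m is 1.28 m downgradient of the peak.
√(4πDt) = 4.164 m, giving peak height M/(n_e·A·√(4πDt)) = 0.34/(0.43 × 84 × 4.164) = 0.002261 kg/m³.
(x−vt)²/(4Dt) = (1.28)²/(4 × 0.046 × 30) = 0.2968; exp(−0.2968) = 0.7432.
C = 0.002261 × 0.7432 = 0.00168 kg/m³.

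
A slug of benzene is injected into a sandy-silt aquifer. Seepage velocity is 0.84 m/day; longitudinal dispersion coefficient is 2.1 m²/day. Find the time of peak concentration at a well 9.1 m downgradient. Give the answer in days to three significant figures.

8.26 days

For the 1D instantaneous-source solution, setting ∂C/∂t = 0 at fixed x gives v²t² + 2Dt − x² = 0, so t = (√(D² + v²x²) − D)/v².
√(D² + v²x²) = √(2.1² + 0.84² × 9.1²) = 7.927; v² = 0.7056.
t = (7.927 − 2.1)/0.7056 = 8.26 days (vs. the pure-advection estimate x/v = 10.8 d).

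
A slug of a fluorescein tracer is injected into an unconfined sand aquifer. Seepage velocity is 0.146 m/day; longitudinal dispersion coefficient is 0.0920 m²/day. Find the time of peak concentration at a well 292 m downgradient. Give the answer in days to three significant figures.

For the 1D instantaneous-source solution, setting ∂C/∂t = 0 at fixed x gives v²t² + 2Dt − x² = 0, so t = (√(D² + v²x²) − D)/v².
√(D² + v²x²) = √(0.0920² + 0.146² × 292²) = 42.63; v² = 0.021316.
t = (42.63 − 0.0920)/0.021316 = 2000 days (vs. the pure-advection estimate x/v = 2000 d).

2000 days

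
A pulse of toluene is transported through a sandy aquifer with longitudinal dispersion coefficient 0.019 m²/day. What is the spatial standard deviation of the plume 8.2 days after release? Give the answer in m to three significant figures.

Dispersive spreading gives a Gaussian with σ² = 2Dt; advection only shifts the center.
σ = √(2 × 0.019 × 8.2) = 0.558 m.

0.558 m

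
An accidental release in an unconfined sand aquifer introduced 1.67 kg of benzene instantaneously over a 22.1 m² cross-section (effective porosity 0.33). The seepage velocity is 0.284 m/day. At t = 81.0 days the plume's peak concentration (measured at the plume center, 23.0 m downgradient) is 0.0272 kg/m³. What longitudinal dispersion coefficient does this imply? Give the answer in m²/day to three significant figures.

0.0696 m²/day

At the plume center C_max = M/(n_e·A·√(4πDt)), so D = M²/(4πt·(n_e·A·C_max)²).
n_e·A·C_max = 0.33 × 22.1 × 0.0272 = 0.1984 kg/m.
D = 1.67²/(4π × 81.0 × 0.1984²) = 0.0696 m²/day.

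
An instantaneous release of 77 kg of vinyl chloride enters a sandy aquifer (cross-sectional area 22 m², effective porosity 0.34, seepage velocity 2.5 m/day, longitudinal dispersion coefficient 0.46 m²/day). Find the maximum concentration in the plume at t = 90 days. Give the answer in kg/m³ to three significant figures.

The peak of an instantaneous 1D plume sits at x = vt; there the Gaussian factor is 1 and C_max = M/(n_e·A·√(4πDt)), where n_e·A is the pore area the mass is dissolved in.
√(4πDt) = √(4π × 0.46 × 90) = 22.81 m, so C_max = 77/(0.34 × 22 × 22.81) = 0.451 kg/m³.

0.451 kg/m³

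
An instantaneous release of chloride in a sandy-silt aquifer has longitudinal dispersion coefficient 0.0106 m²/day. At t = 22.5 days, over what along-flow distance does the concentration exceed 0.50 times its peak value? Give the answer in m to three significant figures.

The plume is Gaussian with σ = √(2Dt) = √(2 × 0.0106 × 22.5) = 0.6907 m.
C/C_peak = exp(−Δx²/(2σ²)) = 0.50 ⇒ Δx = σ·√(−2 ln 0.50) = 0.6907 × 1.177 = 0.8130 m.
Width = 2Δx = 1.63 m.

1.63 m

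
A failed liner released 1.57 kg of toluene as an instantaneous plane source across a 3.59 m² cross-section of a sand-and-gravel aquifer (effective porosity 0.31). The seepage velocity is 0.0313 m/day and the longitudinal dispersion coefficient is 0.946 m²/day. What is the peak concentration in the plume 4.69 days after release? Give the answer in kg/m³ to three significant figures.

The peak of an instantaneous 1D plume sits at x = vt; there the Gaussian factor is 1 and C_max = M/(n_e·A·√(4πDt)), where n_e·A is the pore area the mass is dissolved in.
√(4πDt) = √(4π × 0.946 × 4.69) = 7.467 m, so C_max = 1.57/(0.31 × 3.59 × 7.467) = 0.189 kg/m³.

0.189 kg/m³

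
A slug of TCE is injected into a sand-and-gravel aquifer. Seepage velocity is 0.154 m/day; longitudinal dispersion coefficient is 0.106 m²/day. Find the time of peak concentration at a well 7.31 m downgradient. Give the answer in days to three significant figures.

For the 1D instantaneous-source solution, setting ∂C/∂t = 0 at fixed x gives v²t² + 2Dt − x² = 0, so t = (√(D² + v²x²) − D)/v².
√(D² + v²x²) = √(0.106² + 0.154² × 7.31²) = 1.131; v² = 0.023716.
t = (1.131 − 0.106)/0.023716 = 43.2 days (vs. the pure-advection estimate x/v = 47.5 d).

43.2 days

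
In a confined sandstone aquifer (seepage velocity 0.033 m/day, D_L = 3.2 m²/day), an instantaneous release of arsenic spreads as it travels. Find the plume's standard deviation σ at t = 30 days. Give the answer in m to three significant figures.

Dispersive spreading gives a Gaussian with σ² = 2Dt; advection only shifts the center.
σ = √(2 × 3.2 × 30) = 13.9 m.

13.9 m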